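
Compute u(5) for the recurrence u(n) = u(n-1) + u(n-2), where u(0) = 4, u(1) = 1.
Computing the sequence terms:
4, 1, 5, 6, 11, 17

17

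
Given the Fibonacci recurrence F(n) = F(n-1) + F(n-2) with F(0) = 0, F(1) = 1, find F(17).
Computing the sequence terms:
0, 1, 1, 2, 3, 5, 8, 13, 21, 34, 55, 89, 144, 233, 377, 610, 987, 1597

1597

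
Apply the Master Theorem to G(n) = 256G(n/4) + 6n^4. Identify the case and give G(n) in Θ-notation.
Master Theorem template: G(n) = a·G(n/b) + f(n).
Here: a=256, b=4, f(n)=6n^4
Compute log_b(a) = log_4(256) = 4.
f(n) = 6n^4 = Θ(n^4). Case 2: G(n) = Θ(n^4 log n).

Case 2: G(n) = Θ(n^4 log n)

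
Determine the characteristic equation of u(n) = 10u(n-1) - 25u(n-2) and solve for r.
Substitute u(n) = rⁿ and divide through by rⁿ⁻²: r² - 10r + 25 = 0
Factor: (r - 5)² = 0, so r = 5 (double root).
General solution: u(n) = (A + Bn)·5ⁿ

Characteristic: r² - 10r + 25 = 0, Roots: r = 5 (double root)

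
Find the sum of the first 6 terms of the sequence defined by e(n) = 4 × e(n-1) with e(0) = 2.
Computing the sequence terms: 2, 8, 32, 128, 512, 2048
Adding these values together:

2730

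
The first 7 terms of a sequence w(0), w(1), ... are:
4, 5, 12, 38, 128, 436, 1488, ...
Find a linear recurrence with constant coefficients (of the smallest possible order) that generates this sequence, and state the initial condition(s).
Look for the lowest-order linear relation among consecutive terms.
Observation: w(n) - 4·w(n-1) - (-2)·w(n-2) = 0 holds for the shown terms, and no order-1 relation w(n) = α·w(n-1) + β fits.
Check at n=3: 4·12 + (-2)·5 = 38. ✓

w(n) = 4w(n-1) - 2w(n-2), w(0) = 4, w(1) = 5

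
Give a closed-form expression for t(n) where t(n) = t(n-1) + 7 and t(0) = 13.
Recurrence: t(n) = t(n-1) + 7, initial: t(0) = 13.
Each step adds 7, so t(n) = t(0) + 7n = 7n + 13.

t(n) = 7n + 13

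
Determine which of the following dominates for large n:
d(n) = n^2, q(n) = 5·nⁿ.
Comparing growth rates:
Growth-rate hierarchy: log n ≺ any polynomial ≺ any exponential cⁿ (c>1) ≺ n! ≺ nⁿ.
super-exponential nⁿ dominates polynomial degree 2 asymptotically.

q(n) grows faster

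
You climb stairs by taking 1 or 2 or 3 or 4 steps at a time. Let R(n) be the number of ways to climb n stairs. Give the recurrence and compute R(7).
Condition on the size of the last step (1 to 4): before it there were n-1, …, n-4 stairs climbed, and these cases are disjoint, so R(n) = R(n-1) + R(n-2) + R(n-3) + R(n-4) (order-4 linear recurrence).
Initial conditions by direct count (compositions of i into parts ≤ 4): R(1) = 1; R(2) = 2; R(3) = 4; R(4) = 8.
Iterating the recurrence: R(5) = 15, R(6) = 29, R(7) = 56.

R(n) = R(n-1) + R(n-2) + R(n-3) + R(n-4), R(1) = 1, R(2) = 2, R(3) = 4, R(4) = 8; R(7) = 56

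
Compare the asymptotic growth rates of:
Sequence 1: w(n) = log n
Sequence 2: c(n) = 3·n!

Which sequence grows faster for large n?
Comparing growth rates:
Growth-rate hierarchy: log n ≺ any polynomial ≺ any exponential cⁿ (c>1) ≺ n! ≺ nⁿ.
factorial dominates logarithmic asymptotically.

c(n) grows faster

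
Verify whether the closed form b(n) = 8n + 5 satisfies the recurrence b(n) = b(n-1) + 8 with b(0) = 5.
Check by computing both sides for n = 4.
From the recurrence with b(0) = 5:
  b(0) = 5, b(1) = 13, b(2) = 21, b(3) = 29, b(4) = 37
  so the recurrence gives b(4) = 37.
From the proposed closed form b(n) = 8n + 5:
  b(4) = 37.
Both sides give 37 at n = 4, and the initial condition(s) match, so the closed form is consistent.

Yes, the closed form is correct.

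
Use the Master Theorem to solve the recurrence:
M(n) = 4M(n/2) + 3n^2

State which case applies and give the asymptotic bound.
Master Theorem template: M(n) = a·M(n/b) + f(n).
Here: a=4, b=2, f(n)=3n^2
Compute log_b(a) = log_2(4) = 2.
f(n) = 3n^2 = Θ(n^2). Case 2: M(n) = Θ(n^2 log n).

Case 2: M(n) = Θ(n^2 log n)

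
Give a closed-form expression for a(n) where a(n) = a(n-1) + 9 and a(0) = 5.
Recurrence: a(n) = a(n-1) + 9, initial: a(0) = 5.
Each step adds 9, so a(n) = a(0) + 9n = 9n + 5.

a(n) = 9n + 5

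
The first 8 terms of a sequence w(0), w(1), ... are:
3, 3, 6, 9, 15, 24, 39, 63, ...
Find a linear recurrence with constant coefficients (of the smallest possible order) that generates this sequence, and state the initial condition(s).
Look for the lowest-order linear relation among consecutive terms.
Observation: w(n) - 1·w(n-1) - (1)·w(n-2) = 0 holds for the shown terms, and no order-1 relation w(n) = α·w(n-1) + β fits.
Check at n=3: 1·6 + (1)·3 = 9. ✓

w(n) = w(n-1) + w(n-2), w(0) = 3, w(1) = 3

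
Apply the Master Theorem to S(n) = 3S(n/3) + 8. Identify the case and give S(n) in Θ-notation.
Master Theorem template: S(n) = a·S(n/b) + f(n).
Here: a=3, b=3, f(n)=8
Compute log_b(a) = log_3(3) = 1.
f(n) = 8 = O(n^(1-ε)) with ε = 1. Case 1: S(n) = Θ(n^log_b(a)) = Θ(n).

Case 1: S(n) = Θ(n)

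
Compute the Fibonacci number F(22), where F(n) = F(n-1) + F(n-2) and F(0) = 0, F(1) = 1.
Computing the sequence terms:
0, 1, 1, 2, 3, 5, 8, 13, 21, 34, 55, 89, 144, 233, 377, 610, 987, 1597, 2584, 4181, 6765, 10946, 17711

17711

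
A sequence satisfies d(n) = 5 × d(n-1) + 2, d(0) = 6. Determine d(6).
Computing step by step:
d(0) = 6
d(1) = 5 × 6 + 2 = 32
d(2) = 5 × 32 + 2 = 162
d(3) = 5 × 162 + 2 = 812
d(4) = 5 × 812 + 2 = 4062
d(5) = 5 × 4062 + 2 = 20312
d(6) = 5 × 20312 + 2 = 101562

101562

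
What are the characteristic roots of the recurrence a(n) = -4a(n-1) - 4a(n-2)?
Substitute a(n) = rⁿ and divide through by rⁿ⁻²: r² + 4r + 4 = 0
Factor: (r + 2)² = 0, so r = -2 (double root).
General solution: a(n) = (A + Bn)·(-2)ⁿ

Characteristic: r² + 4r + 4 = 0, Roots: r = -2 (double root)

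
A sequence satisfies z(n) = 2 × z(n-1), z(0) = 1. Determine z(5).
Computing step by step:
z(0) = 1
z(1) = 2 × 1 = 2
z(2) = 2 × 2 = 4
z(3) = 2 × 4 = 8
z(4) = 2 × 8 = 16
z(5) = 2 × 16 = 32

32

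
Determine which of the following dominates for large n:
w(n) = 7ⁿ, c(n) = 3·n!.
Comparing growth rates:
Growth-rate hierarchy: log n ≺ any polynomial ≺ any exponential cⁿ (c>1) ≺ n! ≺ nⁿ.
factorial dominates exponential base 7 asymptotically.

c(n) grows faster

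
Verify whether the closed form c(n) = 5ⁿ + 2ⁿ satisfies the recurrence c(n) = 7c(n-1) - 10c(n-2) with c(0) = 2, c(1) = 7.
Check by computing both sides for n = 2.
From the recurrence with c(0) = 2, c(1) = 7:
  c(0) = 2, c(1) = 7, c(2) = 29
  so the recurrence gives c(2) = 29.
From the proposed closed form c(n) = 5ⁿ + 2ⁿ:
  c(2) = 29.
Both sides give 29 at n = 2, and the initial condition(s) match, so the closed form is consistent.

Yes, the closed form is correct.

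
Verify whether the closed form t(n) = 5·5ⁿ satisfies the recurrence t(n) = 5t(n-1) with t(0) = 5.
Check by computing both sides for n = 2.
From the recurrence with t(0) = 5:
  t(0) = 5, t(1) = 25, t(2) = 125
  so the recurrence gives t(2) = 125.
From the proposed closed form t(n) = 5·5ⁿ:
  t(2) = 125.
Both sides give 125 at n = 2, and the initial condition(s) match, so the closed form is consistent.

Yes, the closed form is correct.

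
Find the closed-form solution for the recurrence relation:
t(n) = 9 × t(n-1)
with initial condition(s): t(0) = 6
Recurrence: t(n) = 9 × t(n-1), initial: t(0) = 6.
Each term is 9 times the previous, so this is geometric with ratio 9. After n steps: t(n) = t(0)·9ⁿ = 6·9ⁿ.

t(n) = 6·9ⁿ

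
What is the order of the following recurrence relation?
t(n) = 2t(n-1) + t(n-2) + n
The order is the largest lag k for which t(n-k) appears. Here the deepest term is t(n-2) (the n term is non-homogeneous and does not affect the order), so the order is 2.

Order 2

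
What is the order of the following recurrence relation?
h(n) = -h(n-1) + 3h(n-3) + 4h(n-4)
The order is the largest lag k for which h(n-k) appears. Here the deepest term is h(n-4), so the order is 4.

Order 4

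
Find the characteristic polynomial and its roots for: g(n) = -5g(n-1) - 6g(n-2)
Substitute g(n) = rⁿ and divide through by rⁿ⁻²: r² + 5r + 6 = 0
Factor: (r + 3)(r + 2) = 0, so r = -3, -2.
General solution: g(n) = A·(-3)ⁿ + B·(-2)ⁿ

Characteristic: r² + 5r + 6 = 0, Roots: r = -3, -2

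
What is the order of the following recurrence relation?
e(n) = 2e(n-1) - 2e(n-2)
The order is the largest lag k for which e(n-k) appears. Here the deepest term is e(n-2), so the order is 2.

Order 2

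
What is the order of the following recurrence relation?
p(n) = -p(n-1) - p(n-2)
The order is the largest lag k for which p(n-k) appears. Here the deepest term is p(n-2), so the order is 2.

Order 2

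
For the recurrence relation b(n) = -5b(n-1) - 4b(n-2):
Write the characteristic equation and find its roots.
Substitute b(n) = rⁿ and divide through by rⁿ⁻²: r² + 5r + 4 = 0
Factor: (r + 1)(r + 4) = 0, so r = -1, -4.
General solution: b(n) = A·(-1)ⁿ + B·(-4)ⁿ

Characteristic: r² + 5r + 4 = 0, Roots: r = -1, -4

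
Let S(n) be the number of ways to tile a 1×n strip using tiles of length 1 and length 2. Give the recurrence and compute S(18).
Condition on the last tile: it has length 1 (leaving a 1×(n-1) strip) or length 2 (leaving a 1×(n-2) strip), so S(n) = S(n-1) + S(n-2) (order-2 linear recurrence).
For 0 ≤ i < 2 only unit tiles fit, so S(i) = 1.
Iterating the recurrence: S(2) = 2, S(3) = 3, S(4) = 5, S(5) = 8, S(6) = 13, S(7) = 21, S(8) = 34, S(9) = 55, S(10) = 89, S(11) = 144, S(12) = 233, S(13) = 377, S(14) = 610, S(15) = 987, S(16) = 1597, S(17) = 2584, S(18) = 4181.

S(n) = S(n-1) + S(n-2), with S(i) = 1 for 0 ≤ i < 2; S(18) = 4181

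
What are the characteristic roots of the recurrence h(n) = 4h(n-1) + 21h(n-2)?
Substitute h(n) = rⁿ and divide through by rⁿ⁻²: r² - 4r - 21 = 0
Factor: (r - 7)(r + 3) = 0, so r = 7, -3.
General solution: h(n) = A·7ⁿ + B·(-3)ⁿ

Characteristic: r² - 4r - 21 = 0, Roots: r = 7, -3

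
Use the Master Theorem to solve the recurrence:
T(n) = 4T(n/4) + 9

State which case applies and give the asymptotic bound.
Master Theorem template: T(n) = a·T(n/b) + f(n).
Here: a=4, b=4, f(n)=9
Compute log_b(a) = log_4(4) = 1.
f(n) = 9 = O(n^(1-ε)) with ε = 1. Case 1: T(n) = Θ(n^log_b(a)) = Θ(n).

Case 1: T(n) = Θ(n)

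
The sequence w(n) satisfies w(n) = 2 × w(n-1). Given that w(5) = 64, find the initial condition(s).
In general w(n) = 2ⁿ · w(0). At n = 5: w(0) = w(5) / 2^5 = 64 / 32 = 2.

w(0) = 2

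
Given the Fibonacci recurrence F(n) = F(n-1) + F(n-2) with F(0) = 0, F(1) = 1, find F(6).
Computing the sequence terms:
0, 1, 1, 2, 3, 5, 8

8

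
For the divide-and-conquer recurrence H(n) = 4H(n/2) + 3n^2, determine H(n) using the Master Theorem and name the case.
Master Theorem template: H(n) = a·H(n/b) + f(n).
Here: a=4, b=2, f(n)=3n^2
Compute log_b(a) = log_2(4) = 2.
f(n) = 3n^2 = Θ(n^2). Case 2: H(n) = Θ(n^2 log n).

Case 2: H(n) = Θ(n^2 log n)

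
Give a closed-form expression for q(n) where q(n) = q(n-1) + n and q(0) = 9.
Recurrence: q(n) = q(n-1) + n, initial: q(0) = 9.
Telescoping: q(n) = q(0) + Σᵢ₌₁ⁿ i = 9 + n(n+1)/2.

q(n) = n(n+1)/2 + 9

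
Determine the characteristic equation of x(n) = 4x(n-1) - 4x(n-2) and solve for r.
Substitute x(n) = rⁿ and divide through by rⁿ⁻²: r² - 4r + 4 = 0
Factor: (r - 2)² = 0, so r = 2 (double root).
General solution: x(n) = (A + Bn)·2ⁿ

Characteristic: r² - 4r + 4 = 0, Roots: r = 2 (double root)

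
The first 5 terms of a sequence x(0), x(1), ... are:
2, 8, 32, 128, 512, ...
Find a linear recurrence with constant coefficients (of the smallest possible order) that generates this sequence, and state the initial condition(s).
Look for the lowest-order linear relation among consecutive terms.
Observation: each term is 4× the previous.
Check at n=2: 4·8 = 32. ✓

x(n) = 4 × x(n-1), x(0) = 2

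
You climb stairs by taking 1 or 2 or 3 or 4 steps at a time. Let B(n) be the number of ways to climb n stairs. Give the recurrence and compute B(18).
Condition on the size of the last step (1 to 4): before it there were n-1, …, n-4 stairs climbed, and these cases are disjoint, so B(n) = B(n-1) + B(n-2) + B(n-3) + B(n-4) (order-4 linear recurrence).
Initial conditions by direct count (compositions of i into parts ≤ 4): B(1) = 1; B(2) = 2; B(3) = 4; B(4) = 8.
Iterating the recurrence: B(5) = 15, B(6) = 29, B(7) = 56, B(8) = 108, B(9) = 208, B(10) = 401, B(11) = 773, B(12) = 1490, B(13) = 2872, B(14) = 5536, B(15) = 10671, B(16) = 20569, B(17) = 39648, B(18) = 76424.

B(n) = B(n-1) + B(n-2) + B(n-3) + B(n-4), B(1) = 1, B(2) = 2, B(3) = 4, B(4) = 8; B(18) = 76424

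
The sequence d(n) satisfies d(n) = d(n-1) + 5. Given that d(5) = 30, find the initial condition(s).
d(5) = d(0) + 5·5, so d(0) = 30 - 25 = 5.

d(0) = 5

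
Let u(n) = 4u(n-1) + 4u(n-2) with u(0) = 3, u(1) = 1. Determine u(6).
Computing the sequence terms:
3, 1, 16, 68, 336, 1616, 7808

7808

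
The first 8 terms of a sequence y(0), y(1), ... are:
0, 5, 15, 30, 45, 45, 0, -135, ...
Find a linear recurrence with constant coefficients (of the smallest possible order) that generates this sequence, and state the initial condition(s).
Look for the lowest-order linear relation among consecutive terms.
Observation: y(n) - 3·y(n-1) - (-3)·y(n-2) = 0 holds for the shown terms, and no order-1 relation y(n) = α·y(n-1) + β fits.
Check at n=3: 3·15 + (-3)·5 = 30. ✓

y(n) = 3y(n-1) - 3y(n-2), y(0) = 0, y(1) = 5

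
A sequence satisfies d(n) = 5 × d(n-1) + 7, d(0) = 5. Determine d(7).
Computing step by step:
d(0) = 5
d(1) = 5 × 5 + 7 = 32
d(2) = 5 × 32 + 7 = 167
d(3) = 5 × 167 + 7 = 842
d(4) = 5 × 842 + 7 = 4217
d(5) = 5 × 4217 + 7 = 21092
d(6) = 5 × 21092 + 7 = 105467
d(7) = 5 × 105467 + 7 = 527342

527342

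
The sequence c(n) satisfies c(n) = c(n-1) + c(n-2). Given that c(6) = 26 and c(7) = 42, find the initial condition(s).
Work backwards using c(k) = c(k+2) - c(k+1):
c(5) = c(7) - c(6) = 42 - 26 = 16
c(4) = c(6) - c(5) = 26 - 16 = 10
c(3) = c(5) - c(4) = 16 - 10 = 6
c(2) = c(4) - c(3) = 10 - 6 = 4
c(1) = c(3) - c(2) = 6 - 4 = 2
c(0) = c(2) - c(1) = 4 - 2 = 2

c(0) = 2, c(1) = 2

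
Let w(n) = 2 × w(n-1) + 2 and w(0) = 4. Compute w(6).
Computing step by step:
w(0) = 4
w(1) = 2 × 4 + 2 = 10
w(2) = 2 × 10 + 2 = 22
w(3) = 2 × 22 + 2 = 46
w(4) = 2 × 46 + 2 = 94
w(5) = 2 × 94 + 2 = 190
w(6) = 2 × 190 + 2 = 382

382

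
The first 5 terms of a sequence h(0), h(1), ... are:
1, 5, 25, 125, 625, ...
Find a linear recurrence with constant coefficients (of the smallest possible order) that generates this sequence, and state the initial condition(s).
Look for the lowest-order linear relation among consecutive terms.
Observation: each term is 5× the previous.
Check at n=2: 5·5 = 25. ✓

h(n) = 5 × h(n-1), h(0) = 1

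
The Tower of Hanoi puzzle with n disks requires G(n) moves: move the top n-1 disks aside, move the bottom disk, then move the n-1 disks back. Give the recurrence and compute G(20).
Moving n disks = move the top n-1 disks aside (G(n-1) moves) + move the largest disk (1 move) + move the n-1 disks back on top (G(n-1) moves), so G(n) = 2G(n-1) + 1, with G(1) = 1 (a single disk takes one move).
First terms: 1, 3, 7, 15, 31, 63, … — each is one less than a power of 2. Indeed G(n) + 1 = 2(G(n-1) + 1) with G(1) + 1 = 2, so G(n) + 1 = 2ⁿ and G(n) = 2ⁿ - 1.
Hence G(20) = 2^20 - 1 = 1048576 - 1 = 1048575.

G(n) = 2G(n-1) + 1, G(1) = 1; G(20) = 1048575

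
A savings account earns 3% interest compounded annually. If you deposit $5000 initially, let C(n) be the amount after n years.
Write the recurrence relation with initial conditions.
Each year the balance grows by 3%, i.e. is multiplied by 1 + 3/100 = 1.03, so C(n) = 1.03 × C(n-1). The initial deposit gives C(0) = 5000.
Unrolling gives the closed form C(n) = 5000 × (1.03)ⁿ.

C(n) = 1.03 × C(n-1), C(0) = 5000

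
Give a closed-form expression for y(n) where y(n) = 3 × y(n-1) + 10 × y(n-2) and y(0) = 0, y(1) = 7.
Recurrence: y(n) = 3 × y(n-1) + 10 × y(n-2), initial: y(0) = 0, y(1) = 7.
Characteristic equation: r² - 3r - 10 = 0, which factors as (r - 5)(r + 2) = 0, so r = 5, -2. General solution y(n) = A·5ⁿ + B·(-2)ⁿ. From y(0) = 0: A + B = 0. From y(1) = 7: 5A - 2B = 7. Solving gives A = 1, B = -1.

y(n) = 5ⁿ - (-2)ⁿ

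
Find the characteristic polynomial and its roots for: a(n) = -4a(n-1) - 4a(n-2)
Substitute a(n) = rⁿ and divide through by rⁿ⁻²: r² + 4r + 4 = 0
Factor: (r + 2)² = 0, so r = -2 (double root).
General solution: a(n) = (A + Bn)·(-2)ⁿ

Characteristic: r² + 4r + 4 = 0, Roots: r = -2 (double root)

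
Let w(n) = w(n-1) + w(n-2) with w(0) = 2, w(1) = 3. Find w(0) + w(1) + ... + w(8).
Computing the sequence terms: 2, 3, 5, 8, 13, 21, 34, 55, 89
Adding these values together:

230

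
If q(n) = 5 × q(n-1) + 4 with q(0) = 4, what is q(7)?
Computing step by step:
q(0) = 4
q(1) = 5 × 4 + 4 = 24
q(2) = 5 × 24 + 4 = 124
q(3) = 5 × 124 + 4 = 624
q(4) = 5 × 624 + 4 = 3124
q(5) = 5 × 3124 + 4 = 15624
q(6) = 5 × 15624 + 4 = 78124
q(7) = 5 × 78124 + 4 = 390624

390624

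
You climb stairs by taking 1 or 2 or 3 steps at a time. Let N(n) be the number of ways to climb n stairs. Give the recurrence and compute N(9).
Condition on the size of the last step (1 to 3): before it there were n-1, …, n-3 stairs climbed, and these cases are disjoint, so N(n) = N(n-1) + N(n-2) + N(n-3) (order-3 linear recurrence).
Initial conditions by direct count (compositions of i into parts ≤ 3): N(1) = 1; N(2) = 2; N(3) = 4.
Iterating the recurrence: N(4) = 7, N(5) = 13, N(6) = 24, N(7) = 44, N(8) = 81, N(9) = 149.

N(n) = N(n-1) + N(n-2) + N(n-3), N(1) = 1, N(2) = 2, N(3) = 4; N(9) = 149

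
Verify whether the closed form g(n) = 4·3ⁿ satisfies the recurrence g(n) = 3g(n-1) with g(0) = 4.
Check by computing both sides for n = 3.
From the recurrence with g(0) = 4:
  g(0) = 4, g(1) = 12, g(2) = 36, g(3) = 108
  so the recurrence gives g(3) = 108.
From the proposed closed form g(n) = 4·3ⁿ:
  g(3) = 108.
Both sides give 108 at n = 3, and the initial condition(s) match, so the closed form is consistent.

Yes, the closed form is correct.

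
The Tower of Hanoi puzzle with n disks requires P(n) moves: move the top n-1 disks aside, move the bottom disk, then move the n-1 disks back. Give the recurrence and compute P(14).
Moving n disks = move the top n-1 disks aside (P(n-1) moves) + move the largest disk (1 move) + move the n-1 disks back on top (P(n-1) moves), so P(n) = 2P(n-1) + 1, with P(1) = 1 (a single disk takes one move).
First terms: 1, 3, 7, 15, 31, 63, … — each is one less than a power of 2. Indeed P(n) + 1 = 2(P(n-1) + 1) with P(1) + 1 = 2, so P(n) + 1 = 2ⁿ and P(n) = 2ⁿ - 1.
Hence P(14) = 2^14 - 1 = 16384 - 1 = 16383.

P(n) = 2P(n-1) + 1, P(1) = 1; P(14) = 16383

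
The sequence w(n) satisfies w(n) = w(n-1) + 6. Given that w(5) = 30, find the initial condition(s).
w(5) = w(0) + 5·6, so w(0) = 30 - 30 = 0.

w(0) = 0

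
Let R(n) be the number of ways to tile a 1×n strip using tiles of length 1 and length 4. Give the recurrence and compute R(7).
Condition on the last tile: it has length 1 (leaving a 1×(n-1) strip) or length 4 (leaving a 1×(n-4) strip), so R(n) = R(n-1) + R(n-4) (order-4 linear recurrence).
For 0 ≤ i < 4 only unit tiles fit, so R(i) = 1.
Iterating the recurrence: R(4) = 2, R(5) = 3, R(6) = 4, R(7) = 5.

R(n) = R(n-1) + R(n-4), with R(i) = 1 for 0 ≤ i < 4; R(7) = 5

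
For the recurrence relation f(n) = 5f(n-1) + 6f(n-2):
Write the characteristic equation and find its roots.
Substitute f(n) = rⁿ and divide through by rⁿ⁻²: r² - 5r - 6 = 0
Factor: (r + 1)(r - 6) = 0, so r = -1, 6.
General solution: f(n) = A·(-1)ⁿ + B·6ⁿ

Characteristic: r² - 5r - 6 = 0, Roots: r = -1, 6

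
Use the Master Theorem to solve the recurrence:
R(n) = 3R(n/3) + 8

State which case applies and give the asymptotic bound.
Master Theorem template: R(n) = a·R(n/b) + f(n).
Here: a=3, b=3, f(n)=8
Compute log_b(a) = log_3(3) = 1.
f(n) = 8 = O(n^(1-ε)) with ε = 1. Case 1: R(n) = Θ(n^log_b(a)) = Θ(n).

Case 1: R(n) = Θ(n)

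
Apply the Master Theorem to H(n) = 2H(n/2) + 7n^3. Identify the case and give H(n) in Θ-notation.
Master Theorem template: H(n) = a·H(n/b) + f(n).
Here: a=2, b=2, f(n)=7n^3
Compute log_b(a) = log_2(2) = 1.
f(n) = 7n^3 = Ω(n^(1+ε)) with ε = 2, and the regularity condition holds (a·f(n/b) = (a/b^3)·f(n) with a/b^3 = 2^-2 < 1). Case 3: H(n) = Θ(f(n)) = Θ(n^3).

Case 3: H(n) = Θ(n^3)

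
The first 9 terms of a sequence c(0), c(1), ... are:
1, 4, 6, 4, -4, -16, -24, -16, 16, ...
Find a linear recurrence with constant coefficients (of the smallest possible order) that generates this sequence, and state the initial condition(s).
Look for the lowest-order linear relation among consecutive terms.
Observation: c(n) - 2·c(n-1) - (-2)·c(n-2) = 0 holds for the shown terms, and no order-1 relation c(n) = α·c(n-1) + β fits.
Check at n=3: 2·6 + (-2)·4 = 4. ✓

c(n) = 2c(n-1) - 2c(n-2), c(0) = 1, c(1) = 4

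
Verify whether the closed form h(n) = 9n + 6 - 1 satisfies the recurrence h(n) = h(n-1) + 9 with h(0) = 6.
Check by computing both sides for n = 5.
From the recurrence with h(0) = 6:
  h(0) = 6, h(1) = 15, h(2) = 24, h(3) = 33, h(4) = 42, h(5) = 51
  so the recurrence gives h(5) = 51.
From the proposed closed form h(n) = 9n + 6 - 1:
  h(5) = 50.
The recurrence gives 51 but the closed form gives 50, so the closed form does not satisfy the recurrence.

No, the closed form is incorrect.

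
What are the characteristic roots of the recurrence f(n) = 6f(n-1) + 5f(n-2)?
Substitute f(n) = rⁿ and divide through by rⁿ⁻²: r² - 6r - 5 = 0
Discriminant: 6² + 4·5 = 56, not a perfect square, so by the quadratic formula r = (6 ± √56)/2.
General solution: f(n) = A·r₁ⁿ + B·r₂ⁿ where r₁,r₂ = (6 ± √56)/2

Characteristic: r² - 6r - 5 = 0, Roots: r = (6 ± √56)/2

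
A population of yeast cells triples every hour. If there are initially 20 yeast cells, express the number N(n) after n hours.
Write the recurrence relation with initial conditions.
Each hour multiplies the count by 3, so the count after n hours depends only on the count after n-1 hours: N(n) = 3 × N(n-1). The starting count gives N(0) = 20.
Unrolling n times gives the closed form N(n) = 20 × 3ⁿ.

N(n) = 3 × N(n-1), N(0) = 20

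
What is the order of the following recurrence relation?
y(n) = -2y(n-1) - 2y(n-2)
The order is the largest lag k for which y(n-k) appears. Here the deepest term is y(n-2), so the order is 2.

Order 2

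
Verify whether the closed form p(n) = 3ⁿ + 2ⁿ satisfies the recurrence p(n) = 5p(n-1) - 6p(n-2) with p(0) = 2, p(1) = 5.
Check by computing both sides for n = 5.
From the recurrence with p(0) = 2, p(1) = 5:
  p(0) = 2, p(1) = 5, p(2) = 13, p(3) = 35, p(4) = 97, p(5) = 275
  so the recurrence gives p(5) = 275.
From the proposed closed form p(n) = 3ⁿ + 2ⁿ:
  p(5) = 275.
Both sides give 275 at n = 5, and the initial condition(s) match, so the closed form is consistent.

Yes, the closed form is correct.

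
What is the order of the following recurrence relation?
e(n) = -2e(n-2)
The order is the largest lag k for which e(n-k) appears. Here the deepest term is e(n-2), so the order is 2.

Order 2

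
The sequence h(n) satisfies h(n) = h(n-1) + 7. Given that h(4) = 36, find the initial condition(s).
h(4) = h(0) + 4·7, so h(0) = 36 - 28 = 8.

h(0) = 8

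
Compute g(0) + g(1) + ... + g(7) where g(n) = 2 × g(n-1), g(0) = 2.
Computing the sequence terms: 2, 4, 8, 16, 32, 64, 128, 256
Adding these values together:

510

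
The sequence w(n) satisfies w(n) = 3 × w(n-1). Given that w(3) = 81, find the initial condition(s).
In general w(n) = 3ⁿ · w(0). At n = 3: w(0) = w(3) / 3^3 = 81 / 27 = 3.

w(0) = 3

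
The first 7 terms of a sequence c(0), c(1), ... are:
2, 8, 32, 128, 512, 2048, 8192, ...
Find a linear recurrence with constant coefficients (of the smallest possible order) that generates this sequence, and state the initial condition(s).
Look for the lowest-order linear relation among consecutive terms.
Observation: each term is 4× the previous.
Check at n=2: 4·8 = 32. ✓

c(n) = 4 × c(n-1), c(0) = 2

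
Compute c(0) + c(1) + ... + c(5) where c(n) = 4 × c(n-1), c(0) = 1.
Computing the sequence terms: 1, 4, 16, 64, 256, 1024
Adding these values together:

1365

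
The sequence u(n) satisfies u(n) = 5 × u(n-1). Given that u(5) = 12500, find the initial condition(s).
In general u(n) = 5ⁿ · u(0). At n = 5: u(0) = u(5) / 5^5 = 12500 / 3125 = 4.

u(0) = 4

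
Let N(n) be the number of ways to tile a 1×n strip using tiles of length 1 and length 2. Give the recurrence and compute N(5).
Condition on the last tile: it has length 1 (leaving a 1×(n-1) strip) or length 2 (leaving a 1×(n-2) strip), so N(n) = N(n-1) + N(n-2) (order-2 linear recurrence).
For 0 ≤ i < 2 only unit tiles fit, so N(i) = 1.
Iterating the recurrence: N(2) = 2, N(3) = 3, N(4) = 5, N(5) = 8.

N(n) = N(n-1) + N(n-2), with N(i) = 1 for 0 ≤ i < 2; N(5) = 8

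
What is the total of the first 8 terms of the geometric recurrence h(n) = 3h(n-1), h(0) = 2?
Computing the sequence terms: 2, 6, 18, 54, 162, 486, 1458, 4374
Adding these values together:

6560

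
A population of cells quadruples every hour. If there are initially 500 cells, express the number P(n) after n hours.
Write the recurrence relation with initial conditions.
Each hour multiplies the count by 4, so the count after n hours depends only on the count after n-1 hours: P(n) = 4 × P(n-1). The starting count gives P(0) = 500.
Unrolling n times gives the closed form P(n) = 500 × 4ⁿ.

P(n) = 4 × P(n-1), P(0) = 500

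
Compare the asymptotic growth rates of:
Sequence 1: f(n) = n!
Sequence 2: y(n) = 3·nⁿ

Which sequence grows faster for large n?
Comparing growth rates:
Growth-rate hierarchy: log n ≺ any polynomial ≺ any exponential cⁿ (c>1) ≺ n! ≺ nⁿ.
super-exponential nⁿ dominates factorial asymptotically.

y(n) grows faster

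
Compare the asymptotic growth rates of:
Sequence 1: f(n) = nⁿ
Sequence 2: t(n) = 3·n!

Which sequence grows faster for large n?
Comparing growth rates:
Growth-rate hierarchy: log n ≺ any polynomial ≺ any exponential cⁿ (c>1) ≺ n! ≺ nⁿ.
super-exponential nⁿ dominates factorial asymptotically.

f(n) grows faster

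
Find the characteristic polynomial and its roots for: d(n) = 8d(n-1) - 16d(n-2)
Substitute d(n) = rⁿ and divide through by rⁿ⁻²: r² - 8r + 16 = 0
Factor: (r - 4)² = 0, so r = 4 (double root).
General solution: d(n) = (A + Bn)·4ⁿ

Characteristic: r² - 8r + 16 = 0, Roots: r = 4 (double root)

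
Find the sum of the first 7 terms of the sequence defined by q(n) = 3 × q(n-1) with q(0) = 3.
Computing the sequence terms: 3, 9, 27, 81, 243, 729, 2187
Adding these values together:

3279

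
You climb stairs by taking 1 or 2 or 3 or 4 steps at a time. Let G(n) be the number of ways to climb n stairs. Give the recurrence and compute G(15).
Condition on the size of the last step (1 to 4): before it there were n-1, …, n-4 stairs climbed, and these cases are disjoint, so G(n) = G(n-1) + G(n-2) + G(n-3) + G(n-4) (order-4 linear recurrence).
Initial conditions by direct count (compositions of i into parts ≤ 4): G(1) = 1; G(2) = 2; G(3) = 4; G(4) = 8.
Iterating the recurrence: G(5) = 15, G(6) = 29, G(7) = 56, G(8) = 108, G(9) = 208, G(10) = 401, G(11) = 773, G(12) = 1490, G(13) = 2872, G(14) = 5536, G(15) = 10671.

G(n) = G(n-1) + G(n-2) + G(n-3) + G(n-4), G(1) = 1, G(2) = 2, G(3) = 4, G(4) = 8; G(15) = 10671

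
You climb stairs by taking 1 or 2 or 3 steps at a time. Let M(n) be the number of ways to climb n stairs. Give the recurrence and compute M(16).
Condition on the size of the last step (1 to 3): before it there were n-1, …, n-3 stairs climbed, and these cases are disjoint, so M(n) = M(n-1) + M(n-2) + M(n-3) (order-3 linear recurrence).
Initial conditions by direct count (compositions of i into parts ≤ 3): M(1) = 1; M(2) = 2; M(3) = 4.
Iterating the recurrence: M(4) = 7, M(5) = 13, M(6) = 24, M(7) = 44, M(8) = 81, M(9) = 149, M(10) = 274, M(11) = 504, M(12) = 927, M(13) = 1705, M(14) = 3136, M(15) = 5768, M(16) = 10609.

M(n) = M(n-1) + M(n-2) + M(n-3), M(1) = 1, M(2) = 2, M(3) = 4; M(16) = 10609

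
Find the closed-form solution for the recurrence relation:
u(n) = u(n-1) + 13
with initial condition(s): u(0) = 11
Recurrence: u(n) = u(n-1) + 13, initial: u(0) = 11.
Each step adds 13, so u(n) = u(0) + 13n = 13n + 11.

u(n) = 13n + 11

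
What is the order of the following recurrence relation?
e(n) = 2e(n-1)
The order is the largest lag k for which e(n-k) appears. Here the deepest term is e(n-1), so the order is 1.

Order 1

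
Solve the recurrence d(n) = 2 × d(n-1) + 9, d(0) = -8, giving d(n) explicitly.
Recurrence: d(n) = 2 × d(n-1) + 9, initial: d(0) = -8.
Try d(n) = A·2ⁿ + C. Substituting: A·2ⁿ + C = 2(A·2ⁿ⁻¹ + C) + 9 = A·2ⁿ + 2C + 9, so C = 2C + 9, giving C = -9. Then d(0) = A - 9 = -8 gives A = 1.

d(n) = 2ⁿ - 9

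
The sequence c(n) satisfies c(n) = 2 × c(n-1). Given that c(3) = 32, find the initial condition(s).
In general c(n) = 2ⁿ · c(0). At n = 3: c(0) = c(3) / 2^3 = 32 / 8 = 4.

c(0) = 4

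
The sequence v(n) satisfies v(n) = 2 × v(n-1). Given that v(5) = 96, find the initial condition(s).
In general v(n) = 2ⁿ · v(0). At n = 5: v(0) = v(5) / 2^5 = 96 / 32 = 3.

v(0) = 3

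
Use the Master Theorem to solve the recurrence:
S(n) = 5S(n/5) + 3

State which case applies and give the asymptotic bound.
Master Theorem template: S(n) = a·S(n/b) + f(n).
Here: a=5, b=5, f(n)=3
Compute log_b(a) = log_5(5) = 1.
f(n) = 3 = O(n^(1-ε)) with ε = 1. Case 1: S(n) = Θ(n^log_b(a)) = Θ(n).

Case 1: S(n) = Θ(n)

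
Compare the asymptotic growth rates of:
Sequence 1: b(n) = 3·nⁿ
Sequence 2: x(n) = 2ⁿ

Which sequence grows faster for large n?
Comparing growth rates:
Growth-rate hierarchy: log n ≺ any polynomial ≺ any exponential cⁿ (c>1) ≺ n! ≺ nⁿ.
super-exponential nⁿ dominates exponential base 2 asymptotically.

b(n) grows faster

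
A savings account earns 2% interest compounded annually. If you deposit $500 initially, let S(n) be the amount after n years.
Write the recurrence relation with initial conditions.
Each year the balance grows by 2%, i.e. is multiplied by 1 + 2/100 = 1.02, so S(n) = 1.02 × S(n-1). The initial deposit gives S(0) = 500.
Unrolling gives the closed form S(n) = 500 × (1.02)ⁿ.

S(n) = 1.02 × S(n-1), S(0) = 500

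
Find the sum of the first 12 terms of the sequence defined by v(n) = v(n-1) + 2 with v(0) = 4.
Computing the sequence terms: 4, 6, 8, 10, 12, 14, 16, 18, 20, 22, 24, 26
Adding these values together:

180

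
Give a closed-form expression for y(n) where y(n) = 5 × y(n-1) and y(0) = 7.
Recurrence: y(n) = 5 × y(n-1), initial: y(0) = 7.
Each term is 5 times the previous, so this is geometric with ratio 5. After n steps: y(n) = y(0)·5ⁿ = 7·5ⁿ.

y(n) = 7·5ⁿ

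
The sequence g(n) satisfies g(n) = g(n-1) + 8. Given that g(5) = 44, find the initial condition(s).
g(5) = g(0) + 5·8, so g(0) = 44 - 40 = 4.

g(0) = 4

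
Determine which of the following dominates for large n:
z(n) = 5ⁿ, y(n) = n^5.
Comparing growth rates:
Growth-rate hierarchy: log n ≺ any polynomial ≺ any exponential cⁿ (c>1) ≺ n! ≺ nⁿ.
exponential base 5 dominates polynomial degree 5 asymptotically.

z(n) grows faster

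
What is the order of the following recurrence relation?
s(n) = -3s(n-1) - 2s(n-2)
The order is the largest lag k for which s(n-k) appears. Here the deepest term is s(n-2), so the order is 2.

Order 2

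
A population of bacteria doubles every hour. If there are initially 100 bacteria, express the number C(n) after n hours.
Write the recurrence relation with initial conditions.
Each hour multiplies the count by 2, so the count after n hours depends only on the count after n-1 hours: C(n) = 2 × C(n-1). The starting count gives C(0) = 100.
Unrolling n times gives the closed form C(n) = 100 × 2ⁿ.

C(n) = 2 × C(n-1), C(0) = 100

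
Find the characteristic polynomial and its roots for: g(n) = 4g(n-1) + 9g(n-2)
Substitute g(n) = rⁿ and divide through by rⁿ⁻²: r² - 4r - 9 = 0
Discriminant: 4² + 4·9 = 52, not a perfect square, so by the quadratic formula r = (4 ± √52)/2.
General solution: g(n) = A·r₁ⁿ + B·r₂ⁿ where r₁,r₂ = (4 ± √52)/2

Characteristic: r² - 4r - 9 = 0, Roots: r = (4 ± √52)/2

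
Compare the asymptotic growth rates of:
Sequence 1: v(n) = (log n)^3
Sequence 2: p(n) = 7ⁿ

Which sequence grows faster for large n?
Comparing growth rates:
Growth-rate hierarchy: log n ≺ any polynomial ≺ any exponential cⁿ (c>1) ≺ n! ≺ nⁿ.
exponential base 7 dominates polylogarithmic (log n)^3 asymptotically.

p(n) grows faster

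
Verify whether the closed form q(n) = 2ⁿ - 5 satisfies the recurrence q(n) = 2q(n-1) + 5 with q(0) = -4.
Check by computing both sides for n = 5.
From the recurrence with q(0) = -4:
  q(0) = -4, q(1) = -3, q(2) = -1, q(3) = 3, q(4) = 11, q(5) = 27
  so the recurrence gives q(5) = 27.
From the proposed closed form q(n) = 2ⁿ - 5:
  q(5) = 27.
Both sides give 27 at n = 5, and the initial condition(s) match, so the closed form is consistent.

Yes, the closed form is correct.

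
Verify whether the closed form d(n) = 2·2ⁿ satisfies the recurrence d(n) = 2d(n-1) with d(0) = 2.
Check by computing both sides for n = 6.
From the recurrence with d(0) = 2:
  d(0) = 2, d(1) = 4, d(2) = 8, d(3) = 16, d(4) = 32, d(5) = 64, d(6) = 128
  so the recurrence gives d(6) = 128.
From the proposed closed form d(n) = 2·2ⁿ:
  d(6) = 128.
Both sides give 128 at n = 6, and the initial condition(s) match, so the closed form is consistent.

Yes, the closed form is correct.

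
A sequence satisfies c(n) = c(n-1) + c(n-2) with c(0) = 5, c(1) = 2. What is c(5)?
Computing the sequence terms:
5, 2, 7, 9, 16, 25

25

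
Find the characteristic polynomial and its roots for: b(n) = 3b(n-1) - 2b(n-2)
Substitute b(n) = rⁿ and divide through by rⁿ⁻²: r² - 3r + 2 = 0
Factor: (r - 2)(r - 1) = 0, so r = 2, 1.
General solution: b(n) = A·2ⁿ + B·1ⁿ

Characteristic: r² - 3r + 2 = 0, Roots: r = 2, 1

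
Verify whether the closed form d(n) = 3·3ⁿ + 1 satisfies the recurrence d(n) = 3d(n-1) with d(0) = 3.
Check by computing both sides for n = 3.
From the recurrence with d(0) = 3:
  d(0) = 3, d(1) = 9, d(2) = 27, d(3) = 81
  so the recurrence gives d(3) = 81.
From the proposed closed form d(n) = 3·3ⁿ + 1:
  d(3) = 82.
The recurrence gives 81 but the closed form gives 82, so the closed form does not satisfy the recurrence.

No, the closed form is incorrect.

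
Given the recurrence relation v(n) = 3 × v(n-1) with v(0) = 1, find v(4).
Computing step by step:
v(0) = 1
v(1) = 3 × 1 = 3
v(2) = 3 × 3 = 9
v(3) = 3 × 9 = 27
v(4) = 3 × 27 = 81

81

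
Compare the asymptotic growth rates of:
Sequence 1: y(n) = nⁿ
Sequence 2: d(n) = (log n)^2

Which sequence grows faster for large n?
Comparing growth rates:
Growth-rate hierarchy: log n ≺ any polynomial ≺ any exponential cⁿ (c>1) ≺ n! ≺ nⁿ.
super-exponential nⁿ dominates polylogarithmic (log n)^2 asymptotically.

y(n) grows faster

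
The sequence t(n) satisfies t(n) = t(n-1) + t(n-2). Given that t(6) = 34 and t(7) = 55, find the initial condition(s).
Work backwards using t(k) = t(k+2) - t(k+1):
t(5) = t(7) - t(6) = 55 - 34 = 21
t(4) = t(6) - t(5) = 34 - 21 = 13
t(3) = t(5) - t(4) = 21 - 13 = 8
t(2) = t(4) - t(3) = 13 - 8 = 5
t(1) = t(3) - t(2) = 8 - 5 = 3
t(0) = t(2) - t(1) = 5 - 3 = 2

t(0) = 2, t(1) = 3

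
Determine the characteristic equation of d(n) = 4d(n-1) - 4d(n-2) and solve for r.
Substitute d(n) = rⁿ and divide through by rⁿ⁻²: r² - 4r + 4 = 0
Factor: (r - 2)² = 0, so r = 2 (double root).
General solution: d(n) = (A + Bn)·2ⁿ

Characteristic: r² - 4r + 4 = 0, Roots: r = 2 (double root)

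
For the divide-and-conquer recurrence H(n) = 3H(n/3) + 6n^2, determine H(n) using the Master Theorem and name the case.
Master Theorem template: H(n) = a·H(n/b) + f(n).
Here: a=3, b=3, f(n)=6n^2
Compute log_b(a) = log_3(3) = 1.
f(n) = 6n^2 = Ω(n^(1+ε)) with ε = 1, and the regularity condition holds (a·f(n/b) = (a/b^2)·f(n) with a/b^2 = 3^-1 < 1). Case 3: H(n) = Θ(f(n)) = Θ(n^2).

Case 3: H(n) = Θ(n^2)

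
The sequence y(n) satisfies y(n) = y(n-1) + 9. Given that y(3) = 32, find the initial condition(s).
y(3) = y(0) + 3·9, so y(0) = 32 - 27 = 5.

y(0) = 5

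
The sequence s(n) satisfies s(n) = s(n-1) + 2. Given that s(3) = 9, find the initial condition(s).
s(3) = s(0) + 3·2, so s(0) = 9 - 6 = 3.

s(0) = 3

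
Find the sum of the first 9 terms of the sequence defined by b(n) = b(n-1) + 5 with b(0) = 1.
Computing the sequence terms: 1, 6, 11, 16, 21, 26, 31, 36, 41
Adding these values together:

189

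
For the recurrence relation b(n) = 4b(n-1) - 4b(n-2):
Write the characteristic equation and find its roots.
Substitute b(n) = rⁿ and divide through by rⁿ⁻²: r² - 4r + 4 = 0
Factor: (r - 2)² = 0, so r = 2 (double root).
General solution: b(n) = (A + Bn)·2ⁿ

Characteristic: r² - 4r + 4 = 0, Roots: r = 2 (double root)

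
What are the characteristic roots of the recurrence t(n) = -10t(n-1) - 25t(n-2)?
Substitute t(n) = rⁿ and divide through by rⁿ⁻²: r² + 10r + 25 = 0
Factor: (r + 5)² = 0, so r = -5 (double root).
General solution: t(n) = (A + Bn)·(-5)ⁿ

Characteristic: r² + 10r + 25 = 0, Roots: r = -5 (double root)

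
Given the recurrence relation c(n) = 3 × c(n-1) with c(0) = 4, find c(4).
Computing step by step:
c(0) = 4
c(1) = 3 × 4 = 12
c(2) = 3 × 12 = 36
c(3) = 3 × 36 = 108
c(4) = 3 × 108 = 324

324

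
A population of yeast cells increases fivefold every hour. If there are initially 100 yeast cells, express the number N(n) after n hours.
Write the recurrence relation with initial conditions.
Each hour multiplies the count by 5, so the count after n hours depends only on the count after n-1 hours: N(n) = 5 × N(n-1). The starting count gives N(0) = 100.
Unrolling n times gives the closed form N(n) = 100 × 5ⁿ.

N(n) = 5 × N(n-1), N(0) = 100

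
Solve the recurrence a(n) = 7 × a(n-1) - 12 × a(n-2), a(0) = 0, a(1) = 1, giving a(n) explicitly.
Recurrence: a(n) = 7 × a(n-1) - 12 × a(n-2), initial: a(0) = 0, a(1) = 1.
Characteristic equation: r² - 7r + 12 = 0, which factors as (r - 4)(r - 3) = 0, so r = 4, 3. General solution a(n) = A·4ⁿ + B·3ⁿ. From a(0) = 0: A + B = 0. From a(1) = 1: 4A + 3B = 1. Solving gives A = 1, B = -1.

a(n) = 4ⁿ - 3ⁿ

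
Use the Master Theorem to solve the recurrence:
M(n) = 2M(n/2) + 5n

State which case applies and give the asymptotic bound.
Master Theorem template: M(n) = a·M(n/b) + f(n).
Here: a=2, b=2, f(n)=5n
Compute log_b(a) = log_2(2) = 1.
f(n) = 5n = Θ(n). Case 2: M(n) = Θ(n log n).

Case 2: M(n) = Θ(n log n)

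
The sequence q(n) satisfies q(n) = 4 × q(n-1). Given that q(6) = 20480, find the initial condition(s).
In general q(n) = 4ⁿ · q(0). At n = 6: q(0) = q(6) / 4^6 = 20480 / 4096 = 5.

q(0) = 5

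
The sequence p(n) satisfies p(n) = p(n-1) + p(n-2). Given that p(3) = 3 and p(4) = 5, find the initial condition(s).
Work backwards using p(k) = p(k+2) - p(k+1):
p(2) = p(4) - p(3) = 5 - 3 = 2
p(1) = p(3) - p(2) = 3 - 2 = 1
p(0) = p(2) - p(1) = 2 - 1 = 1

p(0) = 1, p(1) = 1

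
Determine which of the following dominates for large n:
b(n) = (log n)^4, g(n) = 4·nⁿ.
Comparing growth rates:
Growth-rate hierarchy: log n ≺ any polynomial ≺ any exponential cⁿ (c>1) ≺ n! ≺ nⁿ.
super-exponential nⁿ dominates polylogarithmic (log n)^4 asymptotically.

g(n) grows faster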